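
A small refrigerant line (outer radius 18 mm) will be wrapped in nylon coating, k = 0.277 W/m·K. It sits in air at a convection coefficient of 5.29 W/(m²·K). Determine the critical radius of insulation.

r_cr ≈ 52.4 mm

For a cylinder r_cr = k/h = 0.277/5.29
r_cr = 52.4 mm; since the bare radius (18 mm) is below r_cr, adding a thin layer of insulation will *increase* heat loss.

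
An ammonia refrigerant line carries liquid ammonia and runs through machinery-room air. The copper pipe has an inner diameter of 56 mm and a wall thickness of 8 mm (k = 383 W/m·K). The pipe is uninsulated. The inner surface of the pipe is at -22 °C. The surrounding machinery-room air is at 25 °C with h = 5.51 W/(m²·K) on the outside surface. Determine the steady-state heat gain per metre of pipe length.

Radial resistances (cylindrical: R_cond = ln(r_o/r_i)/(2πkL), R_conv = 1/(h·2πrL)):
R_copper pipe wall = ln(36/28)/(2π×383×1) = 1.044×10^-4 K/W
R_outer film = 1/(h_o·2πr_oL) = 1/(5.51×2π×0.036×1) = 0.8024 K/W
R_total = 0.8025 K/W
Q = ΔT/R_total = 47/0.8025

q′ ≈ 58.6 W/m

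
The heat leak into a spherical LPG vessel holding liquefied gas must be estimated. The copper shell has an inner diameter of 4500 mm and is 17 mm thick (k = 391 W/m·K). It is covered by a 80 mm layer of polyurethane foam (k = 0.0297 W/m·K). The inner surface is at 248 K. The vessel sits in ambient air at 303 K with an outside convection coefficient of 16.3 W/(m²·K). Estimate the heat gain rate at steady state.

Q ≈ 1340 W

Radial (spherical) resistances in series:
R_copper shell = (1/2.25 − 1/2.267)/(4π×391) = 6.783×10^-7 K/W
R_polyurethane foam = (1/2.267 − 1/2.347)/(4π×0.0297) = 0.04029 K/W
R_outer film = 1/(h·4πr_o²) = 1/(16.3×4π×2.347²) = 8.863×10^-4 K/W
R_total = 0.04117 K/W
Q = ΔT/R_total = 55/0.04117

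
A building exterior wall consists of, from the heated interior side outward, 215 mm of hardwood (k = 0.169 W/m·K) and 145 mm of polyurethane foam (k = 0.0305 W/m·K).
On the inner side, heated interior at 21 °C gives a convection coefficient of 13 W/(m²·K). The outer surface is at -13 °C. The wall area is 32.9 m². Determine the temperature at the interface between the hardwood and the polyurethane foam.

T ≈ 13.5 °C

Model the wall as resistances in series:
R_inner film = 1/(h_i·A) = 1/(13×32.9) = 0.002338 K/W
R_hardwood = L/(kA) = 0.215/(0.169×32.9) = 0.03867 K/W
R_polyurethane foam = L/(kA) = 0.145/(0.0305×32.9) = 0.1445 K/W
R_total = 0.1855 K/W;  Q = ΔT/R_total = 34/0.1855 = 183.3 W
T_interface = T_inner − Q·ΣR(inner→interface) = 21 − 183×0.04101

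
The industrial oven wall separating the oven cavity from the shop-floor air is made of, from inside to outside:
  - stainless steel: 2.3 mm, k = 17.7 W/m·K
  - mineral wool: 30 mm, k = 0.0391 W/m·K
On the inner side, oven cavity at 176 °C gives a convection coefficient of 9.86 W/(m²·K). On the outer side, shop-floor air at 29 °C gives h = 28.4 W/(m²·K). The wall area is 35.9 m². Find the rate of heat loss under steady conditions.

Model the wall as resistances in series:
R_inner film = 1/(h_i·A) = 1/(9.86×35.9) = 0.002825 K/W
R_stainless steel = L/(kA) = 0.0023/(17.7×35.9) = 3.62×10^-6 K/W
R_mineral wool = L/(kA) = 0.03/(0.0391×35.9) = 0.02137 K/W
R_outer film = 1/(h_o·A) = 1/(28.4×35.9) = 9.808×10^-4 K/W
R_total = 0.02518 K/W
Q = ΔT / R_total = 147 / 0.02518

Q ≈ 5840 W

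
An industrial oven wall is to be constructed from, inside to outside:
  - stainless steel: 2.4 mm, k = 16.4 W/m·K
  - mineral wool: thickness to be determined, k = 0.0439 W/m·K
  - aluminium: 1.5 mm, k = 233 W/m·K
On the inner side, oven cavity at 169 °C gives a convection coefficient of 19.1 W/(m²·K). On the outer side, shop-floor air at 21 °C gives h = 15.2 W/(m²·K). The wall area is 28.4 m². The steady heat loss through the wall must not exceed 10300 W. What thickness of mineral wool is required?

L ≈ 12.7 mm

Thermal resistances in series:
R_inner film = 1/(h_i·A) = 1/(19.1×28.4) = 0.001844 K/W
R_stainless steel = L/(kA) = 0.0024/(16.4×28.4) = 5.153×10^-6 K/W
R_aluminium = L/(kA) = 0.0015/(233×28.4) = 2.267×10^-7 K/W
R_outer film = 1/(h_o·A) = 1/(15.2×28.4) = 0.002317 K/W
Sum of the known resistances R_other = 0.004165 K/W
Required total resistance R_tot = ΔT/Q_allow = 148/10300 = 0.01437 K/W
R_mineral wool = R_tot − R_other = 0.0102 K/W
L = R·k·A = 0.0102×0.0439×28.4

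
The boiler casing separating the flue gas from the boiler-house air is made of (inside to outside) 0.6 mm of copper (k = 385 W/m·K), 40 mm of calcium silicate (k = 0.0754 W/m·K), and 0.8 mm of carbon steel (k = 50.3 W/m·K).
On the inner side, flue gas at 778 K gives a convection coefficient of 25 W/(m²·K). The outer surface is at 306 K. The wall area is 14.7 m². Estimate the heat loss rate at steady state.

Model the wall as resistances in series:
R_inner film = 1/(h_i·A) = 1/(25×14.7) = 0.002721 K/W
R_copper = L/(kA) = 0.0006/(385×14.7) = 1.06×10^-7 K/W
R_calcium silicate = L/(kA) = 0.04/(0.0754×14.7) = 0.03609 K/W
R_carbon steel = L/(kA) = 0.0008/(50.3×14.7) = 1.082×10^-6 K/W
R_total = 0.03881 K/W
Q = ΔT / R_total = 472 / 0.03881

Q ≈ 12200 W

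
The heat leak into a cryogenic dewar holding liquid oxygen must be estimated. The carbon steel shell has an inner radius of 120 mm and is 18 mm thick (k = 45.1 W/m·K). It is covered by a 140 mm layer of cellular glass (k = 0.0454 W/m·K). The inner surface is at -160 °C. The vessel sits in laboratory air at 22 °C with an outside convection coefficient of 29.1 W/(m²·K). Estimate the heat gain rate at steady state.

Q ≈ 28.3 W

For a spherical shell R = (1/r₁ − 1/r₂)/(4πk); film R = 1/(h·4πr²). In series:
R_carbon steel shell = (1/0.12 − 1/0.138)/(4π×45.1) = 0.001918 K/W
R_cellular glass = (1/0.138 − 1/0.278)/(4π×0.0454) = 6.396 K/W
R_outer film = 1/(h·4πr_o²) = 1/(29.1×4π×0.278²) = 0.03538 K/W
R_total = 6.434 K/W
Q = ΔT/R_total = 182/6.434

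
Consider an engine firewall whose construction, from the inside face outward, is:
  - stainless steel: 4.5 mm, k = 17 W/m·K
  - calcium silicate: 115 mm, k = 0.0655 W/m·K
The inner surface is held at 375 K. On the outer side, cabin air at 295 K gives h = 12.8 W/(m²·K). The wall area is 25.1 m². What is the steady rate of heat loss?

Q ≈ 1090 W

Using the resistance-network approach (series):
R_stainless steel = L/(kA) = 0.0045/(17×25.1) = 1.055×10^-5 K/W
R_calcium silicate = L/(kA) = 0.115/(0.0655×25.1) = 0.06995 K/W
R_outer film = 1/(h_o·A) = 1/(12.8×25.1) = 0.003113 K/W
R_total = 0.07307 K/W
Q = ΔT / R_total = 80 / 0.07307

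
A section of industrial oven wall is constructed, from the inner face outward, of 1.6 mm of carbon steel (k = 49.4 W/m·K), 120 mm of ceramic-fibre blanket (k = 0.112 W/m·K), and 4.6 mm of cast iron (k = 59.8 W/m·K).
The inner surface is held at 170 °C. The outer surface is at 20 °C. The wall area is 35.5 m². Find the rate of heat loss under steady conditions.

Treating each layer as a thermal resistance in series:
R_carbon steel = L/(kA) = 0.0016/(49.4×35.5) = 9.124×10^-7 K/W
R_ceramic-fibre blanket = L/(kA) = 0.12/(0.112×35.5) = 0.03018 K/W
R_cast iron = L/(kA) = 0.0046/(59.8×35.5) = 2.167×10^-6 K/W
R_total = 0.03018 K/W
Q = ΔT / R_total = 150 / 0.03018

Q ≈ 4970 W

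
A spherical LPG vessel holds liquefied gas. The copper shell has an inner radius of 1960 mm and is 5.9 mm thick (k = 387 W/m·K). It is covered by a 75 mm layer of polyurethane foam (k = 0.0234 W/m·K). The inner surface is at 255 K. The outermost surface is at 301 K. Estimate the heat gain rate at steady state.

Q ≈ 724 W

Spherical conduction: R = (1/r_in − 1/r_out)/(4πk) per layer; series-sum.
R_copper shell = (1/1.96 − 1/1.9659)/(4π×387) = 3.149×10^-7 K/W
R_polyurethane foam = (1/1.9659 − 1/2.0409)/(4π×0.0234) = 0.06357 K/W
R_total = 0.06357 K/W
Q = ΔT/R_total = 46/0.06357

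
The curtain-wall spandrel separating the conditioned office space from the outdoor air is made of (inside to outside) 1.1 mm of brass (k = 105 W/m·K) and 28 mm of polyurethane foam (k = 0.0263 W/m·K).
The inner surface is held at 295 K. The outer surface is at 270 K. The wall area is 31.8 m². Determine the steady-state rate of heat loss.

Q ≈ 747 W

Thermal resistances in series:
R_brass = L/(kA) = 0.0011/(105×31.8) = 3.294×10^-7 K/W
R_polyurethane foam = L/(kA) = 0.028/(0.0263×31.8) = 0.03348 K/W
R_total = 0.03348 K/W
Q = ΔT / R_total = 25 / 0.03348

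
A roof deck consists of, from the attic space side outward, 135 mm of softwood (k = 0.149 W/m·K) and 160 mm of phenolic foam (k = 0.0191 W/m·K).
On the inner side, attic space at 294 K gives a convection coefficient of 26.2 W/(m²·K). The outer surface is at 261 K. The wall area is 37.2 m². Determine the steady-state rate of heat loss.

Q ≈ 132 W

Series thermal resistances:
R_inner film = 1/(h_i·A) = 1/(26.2×37.2) = 0.001026 K/W
R_softwood = L/(kA) = 0.135/(0.149×37.2) = 0.02436 K/W
R_phenolic foam = L/(kA) = 0.16/(0.0191×37.2) = 0.2252 K/W
R_total = 0.2506 K/W
Q = ΔT / R_total = 33 / 0.2506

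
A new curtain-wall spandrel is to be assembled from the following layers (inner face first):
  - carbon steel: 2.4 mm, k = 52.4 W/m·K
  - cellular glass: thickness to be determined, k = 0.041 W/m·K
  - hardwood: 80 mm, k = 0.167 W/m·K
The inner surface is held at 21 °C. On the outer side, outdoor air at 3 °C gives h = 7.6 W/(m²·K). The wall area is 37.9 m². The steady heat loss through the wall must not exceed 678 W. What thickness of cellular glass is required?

L ≈ 16.2 mm

Model the wall as resistances in series:
R_carbon steel = L/(kA) = 0.0024/(52.4×37.9) = 1.208×10^-6 K/W
R_hardwood = L/(kA) = 0.08/(0.167×37.9) = 0.01264 K/W
R_outer film = 1/(h_o·A) = 1/(7.6×37.9) = 0.003472 K/W
Sum of the known resistances R_other = 0.01611 K/W
Required total resistance R_tot = ΔT/Q_allow = 18/678 = 0.02655 K/W
R_cellular glass = R_tot − R_other = 0.01044 K/W
L = R·k·A = 0.01044×0.041×37.9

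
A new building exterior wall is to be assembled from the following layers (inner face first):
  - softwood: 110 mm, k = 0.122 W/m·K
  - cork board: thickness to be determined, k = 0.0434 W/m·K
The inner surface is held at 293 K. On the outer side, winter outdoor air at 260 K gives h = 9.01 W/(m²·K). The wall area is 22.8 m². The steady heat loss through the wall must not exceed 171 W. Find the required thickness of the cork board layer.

Treating each layer as a thermal resistance in series:
R_softwood = L/(kA) = 0.11/(0.122×22.8) = 0.03955 K/W
R_outer film = 1/(h_o·A) = 1/(9.01×22.8) = 0.004868 K/W
Sum of the known resistances R_other = 0.04441 K/W
Required total resistance R_tot = ΔT/Q_allow = 33/171 = 0.193 K/W
R_cork board = R_tot − R_other = 0.1486 K/W
L = R·k·A = 0.1486×0.0434×22.8

L ≈ 147 mm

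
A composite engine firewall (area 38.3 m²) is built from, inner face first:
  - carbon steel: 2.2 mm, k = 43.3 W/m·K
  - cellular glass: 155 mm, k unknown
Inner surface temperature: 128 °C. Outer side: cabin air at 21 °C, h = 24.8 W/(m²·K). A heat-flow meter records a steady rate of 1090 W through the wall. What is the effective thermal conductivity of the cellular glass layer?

Treating each layer as a thermal resistance in series:
R_carbon steel = L/(kA) = 0.0022/(43.3×38.3) = 1.327×10^-6 K/W
R_outer film = 1/(h_o·A) = 1/(24.8×38.3) = 0.001053 K/W
Sum of known resistances R_other = 0.001054 K/W
Total R = ΔT/Q = 107/1090 = 0.09817 K/W
R_cellular glass = R_total − R_other = 0.09711 K/W
k = L/(R·A) = 0.155/(0.09711×38.3)

k ≈ 0.0417 W/(m·K)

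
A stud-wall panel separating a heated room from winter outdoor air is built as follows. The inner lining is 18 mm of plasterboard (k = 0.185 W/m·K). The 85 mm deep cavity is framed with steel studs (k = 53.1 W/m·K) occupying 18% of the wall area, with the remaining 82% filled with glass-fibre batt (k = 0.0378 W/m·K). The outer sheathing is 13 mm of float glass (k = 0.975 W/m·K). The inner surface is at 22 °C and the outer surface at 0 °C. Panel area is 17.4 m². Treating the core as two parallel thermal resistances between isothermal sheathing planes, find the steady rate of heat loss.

Sheathing layers in series; stud and cavity paths in parallel between them.
R_inner = 0.018/(0.185×17.4) = 0.005592 K/W
R_stud  = 0.085/(53.1×0.18×17.4) = 5.111×10^-4 K/W
R_cav   = 0.085/(0.0378×0.82×17.4) = 0.1576 K/W
1/R_core = 1/R_stud + 1/R_cav → R_core = 5.094×10^-4 K/W
R_outer = 0.013/(0.975×17.4) = 7.663×10^-4 K/W
R_total = 0.006868 K/W
Q = ΔT/R_total = 22/0.006868

Q ≈ 3200 W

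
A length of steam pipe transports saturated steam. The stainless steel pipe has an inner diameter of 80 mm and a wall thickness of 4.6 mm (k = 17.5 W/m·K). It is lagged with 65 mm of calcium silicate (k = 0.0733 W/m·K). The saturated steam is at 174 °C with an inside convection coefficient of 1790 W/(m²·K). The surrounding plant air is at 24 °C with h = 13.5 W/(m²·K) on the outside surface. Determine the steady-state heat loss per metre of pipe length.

Treating each annulus and film as a series resistance:
R_inner film = 1/(h_i·2πr₁L) = 1/(1790×2π×0.04×1) = 0.002223 K/W
R_stainless steel pipe wall = ln(44.6/40)/(2π×17.5×1) = 9.9×10^-4 K/W
R_calcium silicate = ln(109.6/44.6)/(2π×0.0733×1) = 1.952 K/W
R_outer film = 1/(h_o·2πr_oL) = 1/(13.5×2π×0.1096×1) = 0.1076 K/W
R_total = 2.063 K/W
Q = ΔT/R_total = 150/2.063

q′ ≈ 72.7 W/m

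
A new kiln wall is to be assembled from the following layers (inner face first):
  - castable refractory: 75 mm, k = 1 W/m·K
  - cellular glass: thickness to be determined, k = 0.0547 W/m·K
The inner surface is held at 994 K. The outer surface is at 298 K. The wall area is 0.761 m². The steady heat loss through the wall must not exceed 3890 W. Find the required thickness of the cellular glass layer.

Series thermal resistances:
R_castable refractory = L/(kA) = 0.075/(1×0.761) = 0.09855 K/W
Sum of the known resistances R_other = 0.09855 K/W
Required total resistance R_tot = ΔT/Q_allow = 696/3890 = 0.1789 K/W
R_cellular glass = R_tot − R_other = 0.08037 K/W
L = R·k·A = 0.08037×0.0547×0.761

L ≈ 3.35 mm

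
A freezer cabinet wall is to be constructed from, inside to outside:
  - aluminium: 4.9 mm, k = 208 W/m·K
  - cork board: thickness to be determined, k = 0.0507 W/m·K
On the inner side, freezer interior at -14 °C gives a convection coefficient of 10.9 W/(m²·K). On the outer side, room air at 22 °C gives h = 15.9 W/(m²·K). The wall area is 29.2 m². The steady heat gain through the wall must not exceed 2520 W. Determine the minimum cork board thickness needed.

L ≈ 13.3 mm

Treating each layer as a thermal resistance in series:
R_inner film = 1/(h_i·A) = 1/(10.9×29.2) = 0.003142 K/W
R_aluminium = L/(kA) = 0.0049/(208×29.2) = 8.068×10^-7 K/W
R_outer film = 1/(h_o·A) = 1/(15.9×29.2) = 0.002154 K/W
Sum of the known resistances R_other = 0.005297 K/W
Required total resistance R_tot = ΔT/Q_allow = 36/2520 = 0.01429 K/W
R_cork board = R_tot − R_other = 0.008989 K/W
L = R·k·A = 0.008989×0.0507×29.2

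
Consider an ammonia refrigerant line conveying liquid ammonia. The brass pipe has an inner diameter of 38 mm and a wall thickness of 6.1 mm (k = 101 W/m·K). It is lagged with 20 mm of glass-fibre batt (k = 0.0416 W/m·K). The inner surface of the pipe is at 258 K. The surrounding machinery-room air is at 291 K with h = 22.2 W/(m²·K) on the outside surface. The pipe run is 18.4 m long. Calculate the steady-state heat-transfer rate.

Q ≈ 253 W

Treating each annulus and film as a series resistance:
R_brass pipe wall = ln(25.1/19)/(2π×101×18.4) = 2.384×10^-5 K/W
R_glass-fibre batt = ln(45.1/25.1)/(2π×0.0416×18.4) = 0.1218 K/W
R_outer film = 1/(h_o·2πr_oL) = 1/(22.2×2π×0.0451×18.4) = 0.008639 K/W
R_total = 0.1305 K/W
Q = ΔT/R_total = 33/0.1305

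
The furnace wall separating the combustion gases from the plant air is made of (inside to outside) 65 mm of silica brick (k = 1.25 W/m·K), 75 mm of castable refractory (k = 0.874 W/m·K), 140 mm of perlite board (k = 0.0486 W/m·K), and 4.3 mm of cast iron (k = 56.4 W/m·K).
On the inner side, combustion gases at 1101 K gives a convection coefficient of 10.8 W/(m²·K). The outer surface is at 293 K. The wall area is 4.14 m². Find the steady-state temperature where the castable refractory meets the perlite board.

Model the wall as resistances in series:
R_inner film = 1/(h_i·A) = 1/(10.8×4.14) = 0.02237 K/W
R_silica brick = L/(kA) = 0.065/(1.25×4.14) = 0.01256 K/W
R_castable refractory = L/(kA) = 0.075/(0.874×4.14) = 0.02073 K/W
R_perlite board = L/(kA) = 0.14/(0.0486×4.14) = 0.6958 K/W
R_cast iron = L/(kA) = 0.0043/(56.4×4.14) = 1.842×10^-5 K/W
R_total = 0.7515 K/W;  Q = ΔT/R_total = 808/0.7515 = 1075 W
T_interface = T_inner − Q·ΣR(inner→interface) = 1101 − 1080×0.05565

T ≈ 1040 K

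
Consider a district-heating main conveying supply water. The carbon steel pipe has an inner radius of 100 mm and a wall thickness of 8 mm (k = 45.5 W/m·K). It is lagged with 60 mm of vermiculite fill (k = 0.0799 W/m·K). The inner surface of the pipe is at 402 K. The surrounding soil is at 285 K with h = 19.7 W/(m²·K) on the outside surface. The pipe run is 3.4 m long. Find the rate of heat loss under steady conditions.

Q ≈ 428 W

Radial resistances (cylindrical: R_cond = ln(r_o/r_i)/(2πkL), R_conv = 1/(h·2πrL)):
R_carbon steel pipe wall = ln(108/100)/(2π×45.5×3.4) = 7.918×10^-5 K/W
R_vermiculite fill = ln(168/108)/(2π×0.0799×3.4) = 0.2589 K/W
R_outer film = 1/(h_o·2πr_oL) = 1/(19.7×2π×0.168×3.4) = 0.01414 K/W
R_total = 0.2731 K/W
Q = ΔT/R_total = 117/0.2731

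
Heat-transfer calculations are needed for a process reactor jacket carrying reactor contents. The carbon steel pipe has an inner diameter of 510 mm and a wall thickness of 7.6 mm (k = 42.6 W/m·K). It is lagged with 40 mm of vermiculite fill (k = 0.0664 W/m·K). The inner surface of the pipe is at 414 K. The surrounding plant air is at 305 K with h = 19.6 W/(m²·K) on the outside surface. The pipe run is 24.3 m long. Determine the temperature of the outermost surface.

T ≈ 313 K

Cylindrical conduction, so R = ln(r₂/r₁)/(2πkL) per layer, in series:
R_carbon steel pipe wall = ln(262.6/255)/(2π×42.6×24.3) = 4.515×10^-6 K/W
R_vermiculite fill = ln(302.6/262.6)/(2π×0.0664×24.3) = 0.01398 K/W
R_outer film = 1/(h_o·2πr_oL) = 1/(19.6×2π×0.3026×24.3) = 0.001104 K/W
R_total = 0.01509 K/W
Q = ΔT/R_total = 109/0.01509
Q = 7220 W
T_interface = T_inner − Q·ΣR(inner→interface) = 414 − 7220×0.01399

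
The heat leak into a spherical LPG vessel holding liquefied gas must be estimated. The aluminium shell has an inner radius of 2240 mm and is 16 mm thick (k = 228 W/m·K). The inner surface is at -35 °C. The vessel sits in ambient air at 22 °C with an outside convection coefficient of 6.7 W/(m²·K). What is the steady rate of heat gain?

Q ≈ 24400 W

Spherical conduction: R = (1/r_in − 1/r_out)/(4πk) per layer; series-sum.
R_aluminium shell = (1/2.24 − 1/2.256)/(4π×228) = 1.105×10^-6 K/W
R_outer film = 1/(h·4πr_o²) = 1/(6.7×4π×2.256²) = 0.002334 K/W
R_total = 0.002335 K/W
Q = ΔT/R_total = 57/0.002335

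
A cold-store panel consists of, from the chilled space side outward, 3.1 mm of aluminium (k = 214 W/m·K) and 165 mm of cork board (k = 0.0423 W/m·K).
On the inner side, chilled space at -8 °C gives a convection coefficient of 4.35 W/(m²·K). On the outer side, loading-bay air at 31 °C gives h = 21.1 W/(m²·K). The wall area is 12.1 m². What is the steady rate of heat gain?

Thermal resistances in series:
R_inner film = 1/(h_i·A) = 1/(4.35×12.1) = 0.019 K/W
R_aluminium = L/(kA) = 0.0031/(214×12.1) = 1.197×10^-6 K/W
R_cork board = L/(kA) = 0.165/(0.0423×12.1) = 0.3224 K/W
R_outer film = 1/(h_o·A) = 1/(21.1×12.1) = 0.003917 K/W
R_total = 0.3453 K/W
Q = ΔT / R_total = 39 / 0.3453

Q ≈ 113 W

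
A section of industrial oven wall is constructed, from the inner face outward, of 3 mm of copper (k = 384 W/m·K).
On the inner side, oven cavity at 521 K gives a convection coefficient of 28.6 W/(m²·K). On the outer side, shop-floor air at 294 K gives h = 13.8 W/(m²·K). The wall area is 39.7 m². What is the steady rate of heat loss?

Using the resistance-network approach (series):
R_inner film = 1/(h_i·A) = 1/(28.6×39.7) = 8.807×10^-4 K/W
R_copper = L/(kA) = 0.003/(384×39.7) = 1.968×10^-7 K/W
R_outer film = 1/(h_o·A) = 1/(13.8×39.7) = 0.001825 K/W
R_total = 0.002706 K/W
Q = ΔT / R_total = 227 / 0.002706

Q ≈ 83900 W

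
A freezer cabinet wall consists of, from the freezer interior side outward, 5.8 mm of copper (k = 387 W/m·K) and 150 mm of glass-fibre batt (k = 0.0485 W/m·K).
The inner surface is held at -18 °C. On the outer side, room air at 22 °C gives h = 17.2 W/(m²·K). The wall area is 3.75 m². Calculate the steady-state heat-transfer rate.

Q ≈ 47.6 W

Thermal resistances in series:
R_copper = L/(kA) = 0.0058/(387×3.75) = 3.997×10^-6 K/W
R_glass-fibre batt = L/(kA) = 0.15/(0.0485×3.75) = 0.8247 K/W
R_outer film = 1/(h_o·A) = 1/(17.2×3.75) = 0.0155 K/W
R_total = 0.8403 K/W
Q = ΔT / R_total = 40 / 0.8403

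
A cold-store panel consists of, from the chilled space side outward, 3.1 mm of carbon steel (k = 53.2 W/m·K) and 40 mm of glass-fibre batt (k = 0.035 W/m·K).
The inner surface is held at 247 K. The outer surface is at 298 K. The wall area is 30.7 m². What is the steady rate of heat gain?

Treating each layer as a thermal resistance in series:
R_carbon steel = L/(kA) = 0.0031/(53.2×30.7) = 1.898×10^-6 K/W
R_glass-fibre batt = L/(kA) = 0.04/(0.035×30.7) = 0.03723 K/W
R_total = 0.03723 K/W
Q = ΔT / R_total = 51 / 0.03723

Q ≈ 1370 W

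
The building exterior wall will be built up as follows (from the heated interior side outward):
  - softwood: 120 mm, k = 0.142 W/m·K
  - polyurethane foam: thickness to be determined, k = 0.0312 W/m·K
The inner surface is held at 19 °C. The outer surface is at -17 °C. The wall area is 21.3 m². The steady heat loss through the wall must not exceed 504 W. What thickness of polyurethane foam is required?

L ≈ 21.1 mm

Treating each layer as a thermal resistance in series:
R_softwood = L/(kA) = 0.12/(0.142×21.3) = 0.03967 K/W
Sum of the known resistances R_other = 0.03967 K/W
Required total resistance R_tot = ΔT/Q_allow = 36/504 = 0.07143 K/W
R_polyurethane foam = R_tot − R_other = 0.03175 K/W
L = R·k·A = 0.03175×0.0312×21.3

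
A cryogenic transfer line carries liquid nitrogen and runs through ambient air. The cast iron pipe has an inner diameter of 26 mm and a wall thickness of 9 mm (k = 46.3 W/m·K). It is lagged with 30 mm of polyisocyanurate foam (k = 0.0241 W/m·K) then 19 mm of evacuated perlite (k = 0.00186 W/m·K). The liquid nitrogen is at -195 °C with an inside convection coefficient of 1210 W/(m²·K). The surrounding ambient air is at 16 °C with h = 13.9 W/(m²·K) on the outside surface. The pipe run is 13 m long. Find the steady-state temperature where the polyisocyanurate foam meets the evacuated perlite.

T ≈ -158 °C

For a radial system each layer contributes R = ln(r_out/r_in)/(2πkL); films add R = 1/(hA).
R_inner film = 1/(h_i·2πr₁L) = 1/(1210×2π×0.013×13) = 7.783×10^-4 K/W
R_cast iron pipe wall = ln(22/13)/(2π×46.3×13) = 1.391×10^-4 K/W
R_polyisocyanurate foam = ln(52/22)/(2π×0.0241×13) = 0.437 K/W
R_evacuated perlite = ln(71/52)/(2π×0.00186×13) = 2.05 K/W
R_outer film = 1/(h_o·2πr_oL) = 1/(13.9×2π×0.071×13) = 0.01241 K/W
R_total = 2.5 K/W
Q = ΔT/R_total = 211/2.5
Q = 84.4 W
T_interface = T_inner + Q·ΣR(inner→interface) = -195 + 84.4×0.4379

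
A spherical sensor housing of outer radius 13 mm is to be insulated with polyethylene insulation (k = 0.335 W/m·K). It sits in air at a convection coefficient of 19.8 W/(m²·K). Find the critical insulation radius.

For a sphere r_cr = 2k/h = 2×0.335/19.8
r_cr = 33.8 mm; since the bare radius (13 mm) is below r_cr, adding a thin layer of insulation will *increase* heat loss.

r_cr ≈ 33.8 mm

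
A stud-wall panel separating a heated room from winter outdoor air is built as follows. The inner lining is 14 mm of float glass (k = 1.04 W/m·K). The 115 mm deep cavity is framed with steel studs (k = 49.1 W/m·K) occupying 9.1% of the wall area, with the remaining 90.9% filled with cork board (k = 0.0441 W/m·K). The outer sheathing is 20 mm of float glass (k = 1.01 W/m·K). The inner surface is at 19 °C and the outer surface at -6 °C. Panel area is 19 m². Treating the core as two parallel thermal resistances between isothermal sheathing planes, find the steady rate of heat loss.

Q ≈ 8080 W

Sheathing layers in series; stud and cavity paths in parallel between them.
R_inner = 0.014/(1.04×19) = 7.085×10^-4 K/W
R_stud  = 0.115/(49.1×0.091×19) = 0.001355 K/W
R_cav   = 0.115/(0.0441×0.909×19) = 0.151 K/W
1/R_core = 1/R_stud + 1/R_cav → R_core = 0.001343 K/W
R_outer = 0.02/(1.01×19) = 0.001042 K/W
R_total = 0.003093 K/W
Q = ΔT/R_total = 25/0.003093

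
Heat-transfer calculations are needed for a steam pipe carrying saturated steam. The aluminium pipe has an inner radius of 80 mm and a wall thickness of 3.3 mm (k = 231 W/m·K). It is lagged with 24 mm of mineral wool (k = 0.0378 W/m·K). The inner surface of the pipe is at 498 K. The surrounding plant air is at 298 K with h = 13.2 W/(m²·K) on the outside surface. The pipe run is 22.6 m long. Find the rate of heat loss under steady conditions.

Q ≈ 3840 W

Cylindrical conduction, so R = ln(r₂/r₁)/(2πkL) per layer, in series:
R_aluminium pipe wall = ln(83.3/80)/(2π×231×22.6) = 1.232×10^-6 K/W
R_mineral wool = ln(107.3/83.3)/(2π×0.0378×22.6) = 0.04717 K/W
R_outer film = 1/(h_o·2πr_oL) = 1/(13.2×2π×0.1073×22.6) = 0.004972 K/W
R_total = 0.05214 K/W
Q = ΔT/R_total = 200/0.05214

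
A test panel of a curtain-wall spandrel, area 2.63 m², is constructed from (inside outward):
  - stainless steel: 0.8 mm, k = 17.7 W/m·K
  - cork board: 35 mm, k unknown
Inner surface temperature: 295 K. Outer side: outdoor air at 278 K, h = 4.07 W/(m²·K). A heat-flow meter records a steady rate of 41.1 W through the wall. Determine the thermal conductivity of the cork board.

k ≈ 0.0416 W/(m·K)

Model the wall as resistances in series:
R_stainless steel = L/(kA) = 0.0008/(17.7×2.63) = 1.719×10^-5 K/W
R_outer film = 1/(h_o·A) = 1/(4.07×2.63) = 0.09342 K/W
Sum of known resistances R_other = 0.09344 K/W
Total R = ΔT/Q = 17/41.1 = 0.4136 K/W
R_cork board = R_total − R_other = 0.3202 K/W
k = L/(R·A) = 0.035/(0.3202×2.63)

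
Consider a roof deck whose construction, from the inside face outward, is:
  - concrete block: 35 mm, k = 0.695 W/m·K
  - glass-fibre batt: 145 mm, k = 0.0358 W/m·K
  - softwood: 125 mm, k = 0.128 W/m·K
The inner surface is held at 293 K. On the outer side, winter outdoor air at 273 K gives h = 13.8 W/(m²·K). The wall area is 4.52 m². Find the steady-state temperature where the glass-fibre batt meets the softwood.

Model the wall as resistances in series:
R_concrete block = L/(kA) = 0.035/(0.695×4.52) = 0.01114 K/W
R_glass-fibre batt = L/(kA) = 0.145/(0.0358×4.52) = 0.8961 K/W
R_softwood = L/(kA) = 0.125/(0.128×4.52) = 0.2161 K/W
R_outer film = 1/(h_o·A) = 1/(13.8×4.52) = 0.01603 K/W
R_total = 1.139 K/W;  Q = ΔT/R_total = 20/1.139 = 17.55 W
T_interface = T_inner − Q·ΣR(inner→interface) = 293 − 17.6×0.9072

T ≈ 277 K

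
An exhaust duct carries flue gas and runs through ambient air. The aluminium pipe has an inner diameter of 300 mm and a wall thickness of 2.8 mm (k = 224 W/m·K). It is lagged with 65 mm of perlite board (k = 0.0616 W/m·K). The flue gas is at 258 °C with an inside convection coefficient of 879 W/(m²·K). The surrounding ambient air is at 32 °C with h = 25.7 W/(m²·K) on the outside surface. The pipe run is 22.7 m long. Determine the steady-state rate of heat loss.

For a radial system each layer contributes R = ln(r_out/r_in)/(2πkL); films add R = 1/(hA).
R_inner film = 1/(h_i·2πr₁L) = 1/(879×2π×0.15×22.7) = 5.318×10^-5 K/W
R_aluminium pipe wall = ln(152.8/150)/(2π×224×22.7) = 5.789×10^-7 K/W
R_perlite board = ln(217.8/152.8)/(2π×0.0616×22.7) = 0.04034 K/W
R_outer film = 1/(h_o·2πr_oL) = 1/(25.7×2π×0.2178×22.7) = 0.001253 K/W
R_total = 0.04165 K/W
Q = ΔT/R_total = 226/0.04165

Q ≈ 5430 W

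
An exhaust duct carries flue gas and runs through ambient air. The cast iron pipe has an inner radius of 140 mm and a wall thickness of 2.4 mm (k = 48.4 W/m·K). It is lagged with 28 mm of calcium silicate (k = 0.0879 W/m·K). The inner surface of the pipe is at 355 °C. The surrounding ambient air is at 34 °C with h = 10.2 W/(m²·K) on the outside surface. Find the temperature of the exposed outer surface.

T ≈ 105 °C

Radial resistances (cylindrical: R_cond = ln(r_o/r_i)/(2πkL), R_conv = 1/(h·2πrL)):
R_cast iron pipe wall = ln(142.4/140)/(2π×48.4×1) = 5.589×10^-5 K/W
R_calcium silicate = ln(170.4/142.4)/(2π×0.0879×1) = 0.325 K/W
R_outer film = 1/(h_o·2πr_oL) = 1/(10.2×2π×0.1704×1) = 0.09157 K/W
R_total = 0.4167 K/W
Q = ΔT/R_total = 321/0.4167
Q = 770 W/m
T_interface = T_inner − Q·ΣR(inner→interface) = 355 − 770×0.3251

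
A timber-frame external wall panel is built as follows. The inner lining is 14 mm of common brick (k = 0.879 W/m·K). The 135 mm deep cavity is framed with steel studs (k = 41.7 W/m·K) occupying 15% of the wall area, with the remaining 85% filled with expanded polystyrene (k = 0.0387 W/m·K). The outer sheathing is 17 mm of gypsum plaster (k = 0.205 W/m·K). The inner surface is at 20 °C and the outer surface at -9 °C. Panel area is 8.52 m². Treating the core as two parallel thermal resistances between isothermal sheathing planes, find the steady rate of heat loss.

Q ≈ 2050 W

Sheathing layers in series; stud and cavity paths in parallel between them.
R_inner = 0.014/(0.879×8.52) = 0.001869 K/W
R_stud  = 0.135/(41.7×0.15×8.52) = 0.002533 K/W
R_cav   = 0.135/(0.0387×0.85×8.52) = 0.4817 K/W
1/R_core = 1/R_stud + 1/R_cav → R_core = 0.00252 K/W
R_outer = 0.017/(0.205×8.52) = 0.009733 K/W
R_total = 0.01412 K/W
Q = ΔT/R_total = 29/0.01412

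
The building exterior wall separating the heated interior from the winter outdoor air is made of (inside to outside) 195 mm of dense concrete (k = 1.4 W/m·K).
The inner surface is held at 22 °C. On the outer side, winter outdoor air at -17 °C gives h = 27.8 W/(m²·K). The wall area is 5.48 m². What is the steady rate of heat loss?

Treating each layer as a thermal resistance in series:
R_dense concrete = L/(kA) = 0.195/(1.4×5.48) = 0.02542 K/W
R_outer film = 1/(h_o·A) = 1/(27.8×5.48) = 0.006564 K/W
R_total = 0.03198 K/W
Q = ΔT / R_total = 39 / 0.03198

Q ≈ 1220 W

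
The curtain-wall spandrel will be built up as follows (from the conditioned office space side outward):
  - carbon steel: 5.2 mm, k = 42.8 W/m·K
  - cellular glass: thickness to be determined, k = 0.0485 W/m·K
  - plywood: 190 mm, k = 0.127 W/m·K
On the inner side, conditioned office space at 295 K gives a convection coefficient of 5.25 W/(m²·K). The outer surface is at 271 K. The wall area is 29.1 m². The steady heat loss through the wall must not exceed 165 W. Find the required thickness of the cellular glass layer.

L ≈ 123 mm

Treating each layer as a thermal resistance in series:
R_inner film = 1/(h_i·A) = 1/(5.25×29.1) = 0.006546 K/W
R_carbon steel = L/(kA) = 0.0052/(42.8×29.1) = 4.175×10^-6 K/W
R_plywood = L/(kA) = 0.19/(0.127×29.1) = 0.05141 K/W
Sum of the known resistances R_other = 0.05796 K/W
Required total resistance R_tot = ΔT/Q_allow = 24/165 = 0.1455 K/W
R_cellular glass = R_tot − R_other = 0.08749 K/W
L = R·k·A = 0.08749×0.0485×29.1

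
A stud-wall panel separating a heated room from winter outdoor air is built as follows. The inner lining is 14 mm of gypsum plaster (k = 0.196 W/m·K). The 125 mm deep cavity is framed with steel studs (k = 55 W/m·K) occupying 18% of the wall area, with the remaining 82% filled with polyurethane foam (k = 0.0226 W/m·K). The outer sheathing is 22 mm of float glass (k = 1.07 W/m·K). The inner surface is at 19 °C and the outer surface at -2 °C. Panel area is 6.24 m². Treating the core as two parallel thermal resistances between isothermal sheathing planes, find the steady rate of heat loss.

Sheathing layers in series; stud and cavity paths in parallel between them.
R_inner = 0.014/(0.196×6.24) = 0.01145 K/W
R_stud  = 0.125/(55×0.18×6.24) = 0.002023 K/W
R_cav   = 0.125/(0.0226×0.82×6.24) = 1.081 K/W
1/R_core = 1/R_stud + 1/R_cav → R_core = 0.00202 K/W
R_outer = 0.022/(1.07×6.24) = 0.003295 K/W
R_total = 0.01676 K/W
Q = ΔT/R_total = 21/0.01676

Q ≈ 1250 W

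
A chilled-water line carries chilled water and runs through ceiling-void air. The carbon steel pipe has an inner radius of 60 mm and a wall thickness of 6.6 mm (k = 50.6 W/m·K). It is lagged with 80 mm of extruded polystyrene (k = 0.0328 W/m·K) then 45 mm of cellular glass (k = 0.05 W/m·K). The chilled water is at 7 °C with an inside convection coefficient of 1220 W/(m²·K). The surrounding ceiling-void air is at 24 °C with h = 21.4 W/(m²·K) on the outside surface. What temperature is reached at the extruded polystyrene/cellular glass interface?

Cylindrical conduction, so R = ln(r₂/r₁)/(2πkL) per layer, in series:
R_inner film = 1/(h_i·2πr₁L) = 1/(1220×2π×0.06×1) = 0.002174 K/W
R_carbon steel pipe wall = ln(66.6/60)/(2π×50.6×1) = 3.282×10^-4 K/W
R_extruded polystyrene = ln(146.6/66.6)/(2π×0.0328×1) = 3.828 K/W
R_cellular glass = ln(191.6/146.6)/(2π×0.05×1) = 0.8521 K/W
R_outer film = 1/(h_o·2πr_oL) = 1/(21.4×2π×0.1916×1) = 0.03882 K/W
R_total = 4.722 K/W
Q = ΔT/R_total = 17/4.722
Q = 3.6 W/m
T_interface = T_inner + Q·ΣR(inner→interface) = 7 + 3.6×3.831

T ≈ 20.8 °C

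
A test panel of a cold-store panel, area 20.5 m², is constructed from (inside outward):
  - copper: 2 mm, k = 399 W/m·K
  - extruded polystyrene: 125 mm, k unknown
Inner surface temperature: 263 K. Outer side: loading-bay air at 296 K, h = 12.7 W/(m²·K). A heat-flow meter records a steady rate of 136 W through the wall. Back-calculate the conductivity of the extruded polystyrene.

k ≈ 0.0255 W/(m·K)

Thermal resistances in series:
R_copper = L/(kA) = 0.002/(399×20.5) = 2.445×10^-7 K/W
R_outer film = 1/(h_o·A) = 1/(12.7×20.5) = 0.003841 K/W
Sum of known resistances R_other = 0.003841 K/W
Total R = ΔT/Q = 33/136 = 0.2426 K/W
R_extruded polystyrene = R_total − R_other = 0.2388 K/W
k = L/(R·A) = 0.125/(0.2388×20.5)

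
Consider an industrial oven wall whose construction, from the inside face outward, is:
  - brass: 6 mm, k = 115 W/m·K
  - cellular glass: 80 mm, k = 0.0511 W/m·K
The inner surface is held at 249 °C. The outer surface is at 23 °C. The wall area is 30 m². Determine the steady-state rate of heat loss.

Using the resistance-network approach (series):
R_brass = L/(kA) = 0.006/(115×30) = 1.739×10^-6 K/W
R_cellular glass = L/(kA) = 0.08/(0.0511×30) = 0.05219 K/W
R_total = 0.05219 K/W
Q = ΔT / R_total = 226 / 0.05219

Q ≈ 4330 W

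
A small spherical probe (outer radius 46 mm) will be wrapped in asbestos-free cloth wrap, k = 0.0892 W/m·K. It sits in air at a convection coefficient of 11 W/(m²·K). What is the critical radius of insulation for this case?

For a sphere r_cr = 2k/h = 2×0.0892/11
r_cr = 16.2 mm; since the bare radius (46 mm) is above r_cr, any added insulation will reduce heat loss.

r_cr ≈ 16.2 mm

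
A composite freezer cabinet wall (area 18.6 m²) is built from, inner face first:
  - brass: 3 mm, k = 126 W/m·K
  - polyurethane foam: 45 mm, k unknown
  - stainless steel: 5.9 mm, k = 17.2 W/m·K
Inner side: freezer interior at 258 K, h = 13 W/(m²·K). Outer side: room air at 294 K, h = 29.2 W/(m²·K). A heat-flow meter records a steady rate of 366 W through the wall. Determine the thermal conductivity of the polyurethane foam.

k ≈ 0.0262 W/(m·K)

Using the resistance-network approach (series):
R_inner film = 1/(h_i·A) = 1/(13×18.6) = 0.004136 K/W
R_brass = L/(kA) = 0.003/(126×18.6) = 1.28×10^-6 K/W
R_stainless steel = L/(kA) = 0.0059/(17.2×18.6) = 1.844×10^-5 K/W
R_outer film = 1/(h_o·A) = 1/(29.2×18.6) = 0.001841 K/W
Sum of known resistances R_other = 0.005997 K/W
Total R = ΔT/Q = 36/366 = 0.09836 K/W
R_polyurethane foam = R_total − R_other = 0.09236 K/W
k = L/(R·A) = 0.045/(0.09236×18.6)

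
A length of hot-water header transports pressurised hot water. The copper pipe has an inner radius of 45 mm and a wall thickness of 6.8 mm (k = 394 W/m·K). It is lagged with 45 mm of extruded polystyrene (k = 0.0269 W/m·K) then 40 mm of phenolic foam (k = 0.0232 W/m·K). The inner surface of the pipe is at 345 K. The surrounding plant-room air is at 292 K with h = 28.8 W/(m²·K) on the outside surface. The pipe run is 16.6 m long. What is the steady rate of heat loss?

Q ≈ 144 W

Treating each annulus and film as a series resistance:
R_copper pipe wall = ln(51.8/45)/(2π×394×16.6) = 3.424×10^-6 K/W
R_extruded polystyrene = ln(96.8/51.8)/(2π×0.0269×16.6) = 0.2229 K/W
R_phenolic foam = ln(136.8/96.8)/(2π×0.0232×16.6) = 0.1429 K/W
R_outer film = 1/(h_o·2πr_oL) = 1/(28.8×2π×0.1368×16.6) = 0.002434 K/W
R_total = 0.3682 K/W
Q = ΔT/R_total = 53/0.3682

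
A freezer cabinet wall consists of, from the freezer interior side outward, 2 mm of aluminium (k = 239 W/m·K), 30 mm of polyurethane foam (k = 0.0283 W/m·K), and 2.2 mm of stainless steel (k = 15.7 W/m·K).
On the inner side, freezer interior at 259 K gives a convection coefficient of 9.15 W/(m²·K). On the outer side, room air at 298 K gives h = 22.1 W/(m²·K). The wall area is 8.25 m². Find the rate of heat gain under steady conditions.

Model the wall as resistances in series:
R_inner film = 1/(h_i·A) = 1/(9.15×8.25) = 0.01325 K/W
R_aluminium = L/(kA) = 0.002/(239×8.25) = 1.014×10^-6 K/W
R_polyurethane foam = L/(kA) = 0.03/(0.0283×8.25) = 0.1285 K/W
R_stainless steel = L/(kA) = 0.0022/(15.7×8.25) = 1.699×10^-5 K/W
R_outer film = 1/(h_o·A) = 1/(22.1×8.25) = 0.005485 K/W
R_total = 0.1472 K/W
Q = ΔT / R_total = 39 / 0.1472

Q ≈ 265 W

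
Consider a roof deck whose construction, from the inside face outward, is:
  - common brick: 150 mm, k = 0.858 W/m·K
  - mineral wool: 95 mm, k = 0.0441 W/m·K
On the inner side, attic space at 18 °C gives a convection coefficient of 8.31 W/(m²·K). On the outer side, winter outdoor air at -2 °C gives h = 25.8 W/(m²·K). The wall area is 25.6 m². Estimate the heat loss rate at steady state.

Q ≈ 206 W

Thermal resistances in series:
R_inner film = 1/(h_i·A) = 1/(8.31×25.6) = 0.004701 K/W
R_common brick = L/(kA) = 0.15/(0.858×25.6) = 0.006829 K/W
R_mineral wool = L/(kA) = 0.095/(0.0441×25.6) = 0.08415 K/W
R_outer film = 1/(h_o·A) = 1/(25.8×25.6) = 0.001514 K/W
R_total = 0.09719 K/W
Q = ΔT / R_total = 20 / 0.09719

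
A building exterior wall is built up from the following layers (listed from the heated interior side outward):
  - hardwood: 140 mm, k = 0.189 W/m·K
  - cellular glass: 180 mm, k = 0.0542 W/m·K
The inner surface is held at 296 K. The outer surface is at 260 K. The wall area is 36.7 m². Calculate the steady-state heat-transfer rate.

Model the wall as resistances in series:
R_hardwood = L/(kA) = 0.14/(0.189×36.7) = 0.02018 K/W
R_cellular glass = L/(kA) = 0.18/(0.0542×36.7) = 0.09049 K/W
R_total = 0.1107 K/W
Q = ΔT / R_total = 36 / 0.1107

Q ≈ 325 W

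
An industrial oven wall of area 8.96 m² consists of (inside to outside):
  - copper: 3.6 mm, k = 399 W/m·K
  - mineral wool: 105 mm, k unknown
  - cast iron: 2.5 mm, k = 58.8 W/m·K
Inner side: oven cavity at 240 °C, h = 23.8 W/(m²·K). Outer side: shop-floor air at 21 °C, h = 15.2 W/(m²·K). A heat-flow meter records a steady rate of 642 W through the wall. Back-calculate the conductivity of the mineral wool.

k ≈ 0.0356 W/(m·K)

Thermal resistances in series:
R_inner film = 1/(h_i·A) = 1/(23.8×8.96) = 0.004689 K/W
R_copper = L/(kA) = 0.0036/(399×8.96) = 1.007×10^-6 K/W
R_cast iron = L/(kA) = 0.0025/(58.8×8.96) = 4.745×10^-6 K/W
R_outer film = 1/(h_o·A) = 1/(15.2×8.96) = 0.007343 K/W
Sum of known resistances R_other = 0.01204 K/W
Total R = ΔT/Q = 219/642 = 0.3411 K/W
R_mineral wool = R_total − R_other = 0.3291 K/W
k = L/(R·A) = 0.105/(0.3291×8.96)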